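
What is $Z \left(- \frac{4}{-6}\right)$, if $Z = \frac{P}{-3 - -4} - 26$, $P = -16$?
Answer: $-28$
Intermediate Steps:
$Z = -42$ ($Z = - \frac{16}{-3 - -4} - 26 = - \frac{16}{-3 + 4} - 26 = - \frac{16}{1} - 26 = \left(-16\right) 1 - 26 = -16 - 26 = -42$)
$Z \left(- \frac{4}{-6}\right) = - 42 \left(- \frac{4}{-6}\right) = - 42 \left(\left(-4\right) \left(- \frac{1}{6}\right)\right) = \left(-42\right) \frac{2}{3} = -28$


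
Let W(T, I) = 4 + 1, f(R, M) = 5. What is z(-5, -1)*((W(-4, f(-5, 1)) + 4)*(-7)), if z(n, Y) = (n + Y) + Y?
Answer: 441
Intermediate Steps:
W(T, I) = 5
z(n, Y) = n + 2*Y (z(n, Y) = (Y + n) + Y = n + 2*Y)
z(-5, -1)*((W(-4, f(-5, 1)) + 4)*(-7)) = (-5 + 2*(-1))*((5 + 4)*(-7)) = (-5 - 2)*(9*(-7)) = -7*(-63) = 441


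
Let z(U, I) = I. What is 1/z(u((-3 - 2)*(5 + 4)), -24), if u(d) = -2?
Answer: -1/24 ≈ -0.041667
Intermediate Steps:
1/z(u((-3 - 2)*(5 + 4)), -24) = 1/(-24) = -1/24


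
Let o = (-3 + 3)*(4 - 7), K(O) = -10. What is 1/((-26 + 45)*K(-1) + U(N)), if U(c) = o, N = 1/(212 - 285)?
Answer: -1/190 ≈ -0.0052632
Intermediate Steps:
o = 0 (o = 0*(-3) = 0)
N = -1/73 (N = 1/(-73) = -1/73 ≈ -0.013699)
U(c) = 0
1/((-26 + 45)*K(-1) + U(N)) = 1/((-26 + 45)*(-10) + 0) = 1/(19*(-10) + 0) = 1/(-190 + 0) = 1/(-190) = -1/190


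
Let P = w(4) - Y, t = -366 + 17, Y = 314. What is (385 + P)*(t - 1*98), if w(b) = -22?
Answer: -21903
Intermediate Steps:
t = -349
P = -336 (P = -22 - 1*314 = -22 - 314 = -336)
(385 + P)*(t - 1*98) = (385 - 336)*(-349 - 1*98) = 49*(-349 - 98) = 49*(-447) = -21903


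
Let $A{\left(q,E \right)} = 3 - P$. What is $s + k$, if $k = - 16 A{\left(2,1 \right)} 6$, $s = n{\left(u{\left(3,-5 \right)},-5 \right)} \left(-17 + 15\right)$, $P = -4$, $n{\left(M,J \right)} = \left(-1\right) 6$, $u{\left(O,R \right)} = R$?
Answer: $-660$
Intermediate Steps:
$n{\left(M,J \right)} = -6$
$A{\left(q,E \right)} = 7$ ($A{\left(q,E \right)} = 3 - -4 = 3 + 4 = 7$)
$s = 12$ ($s = - 6 \left(-17 + 15\right) = \left(-6\right) \left(-2\right) = 12$)
$k = -672$ ($k = \left(-16\right) 7 \cdot 6 = \left(-112\right) 6 = -672$)
$s + k = 12 - 672 = -660$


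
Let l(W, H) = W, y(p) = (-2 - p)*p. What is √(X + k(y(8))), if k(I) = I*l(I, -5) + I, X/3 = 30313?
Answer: √97259 ≈ 311.86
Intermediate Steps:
X = 90939 (X = 3*30313 = 90939)
y(p) = p*(-2 - p)
k(I) = I + I² (k(I) = I*I + I = I² + I = I + I²)
√(X + k(y(8))) = √(90939 + (-1*8*(2 + 8))*(1 - 1*8*(2 + 8))) = √(90939 + (-1*8*10)*(1 - 1*8*10)) = √(90939 - 80*(1 - 80)) = √(90939 - 80*(-79)) = √(90939 + 6320) = √97259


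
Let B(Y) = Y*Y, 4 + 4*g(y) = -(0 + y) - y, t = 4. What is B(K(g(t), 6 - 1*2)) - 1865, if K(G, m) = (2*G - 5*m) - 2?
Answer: -1081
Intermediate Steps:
g(y) = -1 - y/2 (g(y) = -1 + (-(0 + y) - y)/4 = -1 + (-y - y)/4 = -1 + (-2*y)/4 = -1 - y/2)
K(G, m) = -2 - 5*m + 2*G (K(G, m) = (-5*m + 2*G) - 2 = -2 - 5*m + 2*G)
B(Y) = Y²
B(K(g(t), 6 - 1*2)) - 1865 = (-2 - 5*(6 - 1*2) + 2*(-1 - ½*4))² - 1865 = (-2 - 5*(6 - 2) + 2*(-1 - 2))² - 1865 = (-2 - 5*4 + 2*(-3))² - 1865 = (-2 - 20 - 6)² - 1865 = (-28)² - 1865 = 784 - 1865 = -1081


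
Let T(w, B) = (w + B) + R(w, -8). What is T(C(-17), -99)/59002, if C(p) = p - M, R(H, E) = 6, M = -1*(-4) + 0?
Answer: -57/29501 ≈ -0.0019321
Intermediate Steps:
M = 4 (M = 4 + 0 = 4)
C(p) = -4 + p (C(p) = p - 1*4 = p - 4 = -4 + p)
T(w, B) = 6 + B + w (T(w, B) = (w + B) + 6 = (B + w) + 6 = 6 + B + w)
T(C(-17), -99)/59002 = (6 - 99 + (-4 - 17))/59002 = (6 - 99 - 21)*(1/59002) = -114*1/59002 = -57/29501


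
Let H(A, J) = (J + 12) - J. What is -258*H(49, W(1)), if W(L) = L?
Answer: -3096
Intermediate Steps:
H(A, J) = 12 (H(A, J) = (12 + J) - J = 12)
-258*H(49, W(1)) = -258*12 = -3096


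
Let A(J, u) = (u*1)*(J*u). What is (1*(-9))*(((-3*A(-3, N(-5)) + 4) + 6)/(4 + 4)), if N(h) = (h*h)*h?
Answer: -1265715/8 ≈ -1.5821e+5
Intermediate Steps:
N(h) = h³ (N(h) = h²*h = h³)
A(J, u) = J*u² (A(J, u) = u*(J*u) = J*u²)
(1*(-9))*(((-3*A(-3, N(-5)) + 4) + 6)/(4 + 4)) = (1*(-9))*(((-(-9)*((-5)³)² + 4) + 6)/(4 + 4)) = -9*((-(-9)*(-125)² + 4) + 6)/8 = -9*((-(-9)*15625 + 4) + 6)/8 = -9*((-3*(-46875) + 4) + 6)/8 = -9*((140625 + 4) + 6)/8 = -9*(140629 + 6)/8 = -1265715/8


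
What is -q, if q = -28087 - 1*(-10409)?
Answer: 17678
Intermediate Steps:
q = -17678 (q = -28087 + 10409 = -17678)
-q = -1*(-17678) = 17678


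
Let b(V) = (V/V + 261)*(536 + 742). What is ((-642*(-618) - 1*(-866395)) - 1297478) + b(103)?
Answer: 300509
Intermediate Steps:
b(V) = 334836 (b(V) = (1 + 261)*1278 = 262*1278 = 334836)
((-642*(-618) - 1*(-866395)) - 1297478) + b(103) = ((-642*(-618) - 1*(-866395)) - 1297478) + 334836 = ((396756 + 866395) - 1297478) + 334836 = (1263151 - 1297478) + 334836 = -34327 + 334836 = 300509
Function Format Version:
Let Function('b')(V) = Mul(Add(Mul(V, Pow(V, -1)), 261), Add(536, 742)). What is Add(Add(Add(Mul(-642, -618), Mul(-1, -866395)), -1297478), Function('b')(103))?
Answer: 300509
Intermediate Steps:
Function('b')(V) = 334836 (Function('b')(V) = Mul(Add(1, 261), 1278) = Mul(262, 1278) = 334836)
Add(Add(Add(Mul(-642, -618), Mul(-1, -866395)), -1297478), Function('b')(103)) = Add(Add(Add(Mul(-642, -618), Mul(-1, -866395)), -1297478), 334836) = Add(Add(Add(396756, 866395), -1297478), 334836) = Add(Add(1263151, -1297478), 334836) = Add(-34327, 334836) = 300509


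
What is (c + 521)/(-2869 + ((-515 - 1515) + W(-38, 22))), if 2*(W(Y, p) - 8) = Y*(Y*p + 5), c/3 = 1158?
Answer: 3995/10898 ≈ 0.36658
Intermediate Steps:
c = 3474 (c = 3*1158 = 3474)
W(Y, p) = 8 + Y*(5 + Y*p)/2 (W(Y, p) = 8 + (Y*(Y*p + 5))/2 = 8 + (Y*(5 + Y*p))/2 = 8 + Y*(5 + Y*p)/2)
(c + 521)/(-2869 + ((-515 - 1515) + W(-38, 22))) = (3474 + 521)/(-2869 + ((-515 - 1515) + (8 + (5/2)*(-38) + (½)*22*(-38)²))) = 3995/(-2869 + (-2030 + (8 - 95 + (½)*22*1444))) = 3995/(-2869 + (-2030 + (8 - 95 + 15884))) = 3995/(-2869 + (-2030 + 15797)) = 3995/(-2869 + 13767) = 3995/10898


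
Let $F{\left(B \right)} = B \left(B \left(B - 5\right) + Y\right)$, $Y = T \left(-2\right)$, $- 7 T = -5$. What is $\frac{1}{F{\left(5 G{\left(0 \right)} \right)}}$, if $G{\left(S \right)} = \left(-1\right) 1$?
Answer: $- \frac{7}{1700} \approx -0.0041176$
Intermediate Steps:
$T = \frac{5}{7}$ ($T = \left(- \frac{1}{7}\right) \left(-5\right) = \frac{5}{7} \approx 0.71429$)
$G{\left(S \right)} = -1$
$Y = - \frac{10}{7}$ ($Y = \frac{5}{7} \left(-2\right) = - \frac{10}{7} \approx -1.4286$)
$F{\left(B \right)} = B \left(- \frac{10}{7} + B \left(-5 + B\right)\right)$ ($F{\left(B \right)} = B \left(B \left(B - 5\right) - \frac{10}{7}\right) = B \left(B \left(-5 + B\right) - \frac{10}{7}\right) = B \left(- \frac{10}{7} + B \left(-5 + B\right)\right)$)
$\frac{1}{F{\left(5 G{\left(0 \right)} \right)}} = \frac{1}{\frac{1}{7} \cdot 5 \left(-1\right) \left(-10 - 35 \cdot 5 \left(-1\right) + 7 \left(5 \left(-1\right)\right)^{2}\right)} = \frac{1}{\frac{1}{7} \left(-5\right) \left(-10 - -175 + 7 \left(-5\right)^{2}\right)} = \frac{1}{\frac{1}{7} \left(-5\right) \left(-10 + 175 + 7 \cdot 25\right)} = \frac{1}{\frac{1}{7} \left(-5\right) \left(-10 + 175 + 175\right)} = \frac{1}{\frac{1}{7} \left(-5\right) 340} = \frac{1}{- \frac{1700}{7}} = - \frac{7}{1700}$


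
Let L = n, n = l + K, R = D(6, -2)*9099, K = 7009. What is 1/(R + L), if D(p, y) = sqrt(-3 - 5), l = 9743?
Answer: 698/39290163 - 1011*I*sqrt(2)/52386884 ≈ 1.7765e-5 - 2.7293e-5*I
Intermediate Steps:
D(p, y) = 2*I*sqrt(2) (D(p, y) = sqrt(-8) = 2*I*sqrt(2))
R = 18198*I*sqrt(2) (R = (2*I*sqrt(2))*9099 = 18198*I*sqrt(2) ≈ 25736.0*I)
n = 16752 (n = 9743 + 7009 = 16752)
L = 16752
1/(R + L) = 1/(18198*I*sqrt(2) + 16752) = 1/(16752 + 18198*I*sqrt(2))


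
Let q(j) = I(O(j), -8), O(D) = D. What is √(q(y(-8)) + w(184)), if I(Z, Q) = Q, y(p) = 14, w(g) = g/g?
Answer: I*√7 ≈ 2.6458*I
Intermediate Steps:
w(g) = 1
q(j) = -8
√(q(y(-8)) + w(184)) = √(-8 + 1) = √(-7) = I*√7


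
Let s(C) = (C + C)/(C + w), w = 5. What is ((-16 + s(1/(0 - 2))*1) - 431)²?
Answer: 16200625/81 ≈ 2.0001e+5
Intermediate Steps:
s(C) = 2*C/(5 + C) (s(C) = (C + C)/(C + 5) = (2*C)/(5 + C) = 2*C/(5 + C))
((-16 + s(1/(0 - 2))*1) - 431)² = ((-16 + (2/((0 - 2)*(5 + 1/(0 - 2))))*1) - 431)² = ((-16 + (2/(-2*(5 + 1/(-2))))*1) - 431)² = ((-16 + (2*(-½)/(5 - ½))*1) - 431)² = ((-16 + (2*(-½)/(9/2))*1) - 431)² = ((-16 + (2*(-½)*(2/9))*1) - 431)² = ((-16 - 2/9*1) - 431)² = ((-16 - 2/9) - 431)² = (-146/9 - 431)² = (-4025/9)² = 16200625/81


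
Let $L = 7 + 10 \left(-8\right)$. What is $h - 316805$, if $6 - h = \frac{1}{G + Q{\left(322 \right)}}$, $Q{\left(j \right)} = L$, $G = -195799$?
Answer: $- \frac{62052053727}{195872} \approx -3.168 \cdot 10^{5}$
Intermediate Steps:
$L = -73$ ($L = 7 - 80 = -73$)
$Q{\left(j \right)} = -73$
$h = \frac{1175233}{195872}$ ($h = 6 - \frac{1}{-195799 - 73} = 6 - \frac{1}{-195872} = 6 - - \frac{1}{195872} = 6 + \frac{1}{195872} = \frac{1175233}{195872} \approx 6.0$)
$h - 316805 = \frac{1175233}{195872} - 316805 = - \frac{62052053727}{195872}$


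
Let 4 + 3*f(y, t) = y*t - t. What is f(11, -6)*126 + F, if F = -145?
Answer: -2833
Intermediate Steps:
f(y, t) = -4/3 - t/3 + t*y/3 (f(y, t) = -4/3 + (y*t - t)/3 = -4/3 + (t*y - t)/3 = -4/3 + (-t + t*y)/3 = -4/3 + (-t/3 + t*y/3) = -4/3 - t/3 + t*y/3)
f(11, -6)*126 + F = (-4/3 - ⅓*(-6) + (⅓)*(-6)*11)*126 - 145 = (-4/3 + 2 - 22)*126 - 145 = -64/3*126 - 145 = -2688 - 145 = -2833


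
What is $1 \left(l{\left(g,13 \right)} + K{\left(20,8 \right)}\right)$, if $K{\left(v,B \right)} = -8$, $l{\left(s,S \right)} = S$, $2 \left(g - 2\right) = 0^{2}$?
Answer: $5$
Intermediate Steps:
$g = 2$ ($g = 2 + \frac{0^{2}}{2} = 2 + \frac{1}{2} \cdot 0 = 2 + 0 = 2$)
$1 \left(l{\left(g,13 \right)} + K{\left(20,8 \right)}\right) = 1 \left(13 - 8\right) = 1 \cdot 5 = 5$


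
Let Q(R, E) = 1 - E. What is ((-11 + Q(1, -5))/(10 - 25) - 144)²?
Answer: 185761/9 ≈ 20640.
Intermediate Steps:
((-11 + Q(1, -5))/(10 - 25) - 144)² = ((-11 + (1 - 1*(-5)))/(10 - 25) - 144)² = ((-11 + (1 + 5))/(-15) - 144)² = ((-11 + 6)*(-1/15) - 144)² = (-5*(-1/15) - 144)² = (⅓ - 144)² = (-431/3)² = 185761/9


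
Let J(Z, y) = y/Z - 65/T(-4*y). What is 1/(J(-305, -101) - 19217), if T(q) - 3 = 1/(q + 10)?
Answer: -379115/7293534962 ≈ -5.1980e-5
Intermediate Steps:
T(q) = 3 + 1/(10 + q) (T(q) = 3 + 1/(q + 10) = 3 + 1/(10 + q))
J(Z, y) = y/Z - 65*(10 - 4*y)/(31 - 12*y) (J(Z, y) = y/Z - 65*(10 - 4*y)/(31 + 3*(-4*y)) = y/Z - 65*(10 - 4*y)/(31 - 12*y))
1/(J(-305, -101) - 19217) = 1/((-101*(31 - 12*(-101)) + 130*(-305)*(-5 + 2*(-101)))/((-305)*(31 - 12*(-101))) - 19217) = 1/(-(-101*(31 + 1212) + 130*(-305)*(-5 - 202))/(305*(31 + 1212)) - 19217) = 1/(-1/305*(-101*1243 + 130*(-305)*(-207))/1243 - 19217) = 1/(-1/305*1/1243*(-125543 + 8207550) - 19217) = 1/(-1/305*1/1243*8082007 - 19217) = 1/(-8082007/379115 - 19217) = 1/(-7293534962/379115) = -379115/7293534962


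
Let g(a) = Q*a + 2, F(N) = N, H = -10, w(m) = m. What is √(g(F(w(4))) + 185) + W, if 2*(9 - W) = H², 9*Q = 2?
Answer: -41 + √1691/3 ≈ -27.293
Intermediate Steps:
Q = 2/9 (Q = (⅑)*2 = 2/9 ≈ 0.22222)
g(a) = 2 + 2*a/9 (g(a) = 2*a/9 + 2 = 2 + 2*a/9)
W = -41 (W = 9 - ½*(-10)² = 9 - ½*100 = 9 - 50 = -41)
√(g(F(w(4))) + 185) + W = √((2 + (2/9)*4) + 185) - 41 = √((2 + 8/9) + 185) - 41 = √(26/9 + 185) - 41 = √(1691/9) - 41 = √1691/3 - 41 = -41 + √1691/3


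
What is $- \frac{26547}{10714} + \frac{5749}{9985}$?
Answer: $- \frac{203477009}{106979290} \approx -1.902$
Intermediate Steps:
$- \frac{26547}{10714} + \frac{5749}{9985} = - \frac{203477009}{106979290}$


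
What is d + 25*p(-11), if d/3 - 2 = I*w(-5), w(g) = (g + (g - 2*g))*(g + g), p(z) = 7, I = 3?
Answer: 181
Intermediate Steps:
w(g) = 0 (w(g) = (g - g)*(2*g) = 0*(2*g) = 0)
d = 6 (d = 6 + 3*(3*0) = 6 + 3*0 = 6 + 0 = 6)
d + 25*p(-11) = 6 + 25*7 = 6 + 175 = 181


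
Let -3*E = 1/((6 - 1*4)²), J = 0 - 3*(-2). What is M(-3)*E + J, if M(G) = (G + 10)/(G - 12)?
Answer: 1087/180 ≈ 6.0389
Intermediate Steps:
M(G) = (10 + G)/(-12 + G)
J = 6 (J = 0 + 6 = 6)
E = -1/12 (E = -1/(3*(6 - 1*4)²) = -1/(3*(6 - 4)²) = -1/(3*(2²)) = -⅓/4 = -⅓*¼ = -1/12 ≈ -0.083333)
M(-3)*E + J = ((10 - 3)/(-12 - 3))*(-1/12) + 6 = (7/(-15))*(-1/12) + 6 = -1/15*7*(-1/12) + 6 = -7/15*(-1/12) + 6 = 7/180 + 6 = 1087/180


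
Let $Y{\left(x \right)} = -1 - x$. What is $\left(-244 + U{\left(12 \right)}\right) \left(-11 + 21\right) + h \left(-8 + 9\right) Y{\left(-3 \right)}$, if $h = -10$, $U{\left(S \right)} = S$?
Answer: $-2340$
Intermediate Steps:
$\left(-244 + U{\left(12 \right)}\right) \left(-11 + 21\right) + h \left(-8 + 9\right) Y{\left(-3 \right)} = \left(-244 + 12\right) \left(-11 + 21\right) + - 10 \left(-8 + 9\right) \left(-1 - -3\right) = \left(-232\right) 10 + \left(-10\right) 1 \left(-1 + 3\right) = -2320 - 20 = -2340$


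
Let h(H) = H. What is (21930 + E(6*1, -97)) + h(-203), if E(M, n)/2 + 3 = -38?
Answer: 21645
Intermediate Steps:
E(M, n) = -82 (E(M, n) = -6 + 2*(-38) = -6 - 76 = -82)
(21930 + E(6*1, -97)) + h(-203) = (21930 - 82) - 203 = 21848 - 203 = 21645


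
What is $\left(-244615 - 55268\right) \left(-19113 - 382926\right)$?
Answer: $120564661437$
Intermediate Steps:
$\left(-244615 - 55268\right) \left(-19113 - 382926\right) = \left(-299883\right) \left(-402039\right) = 120564661437$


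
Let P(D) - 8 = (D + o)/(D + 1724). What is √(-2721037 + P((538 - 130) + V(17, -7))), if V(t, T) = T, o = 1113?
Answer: I*√491485734435/425 ≈ 1649.6*I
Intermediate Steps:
P(D) = 8 + (1113 + D)/(1724 + D) (P(D) = 8 + (D + 1113)/(D + 1724) = 8 + (1113 + D)/(1724 + D))
√(-2721037 + P((538 - 130) + V(17, -7))) = √(-2721037 + (14905 + 9*((538 - 130) - 7))/(1724 + ((538 - 130) - 7))) = √(-2721037 + (14905 + 9*(408 - 7))/(1724 + (408 - 7))) = √(-2721037 + (14905 + 9*401)/(1724 + 401)) = √(-2721037 + (14905 + 3609)/2125) = √(-2721037 + (1/2125)*18514) = √(-2721037 + 18514/2125) = √(-5782185111/2125) = I*√491485734435/425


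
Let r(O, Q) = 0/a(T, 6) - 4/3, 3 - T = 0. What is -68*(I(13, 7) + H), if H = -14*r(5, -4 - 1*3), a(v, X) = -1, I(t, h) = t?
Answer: -6460/3 ≈ -2153.3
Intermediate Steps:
T = 3 (T = 3 - 1*0 = 3 + 0 = 3)
r(O, Q) = -4/3 (r(O, Q) = 0/(-1) - 4/3 = 0*(-1) - 4*⅓ = 0 - 4/3 = -4/3)
H = 56/3 (H = -14*(-4/3) = 56/3 ≈ 18.667)
-68*(I(13, 7) + H) = -68*(13 + 56/3) = -68*95/3 = -6460/3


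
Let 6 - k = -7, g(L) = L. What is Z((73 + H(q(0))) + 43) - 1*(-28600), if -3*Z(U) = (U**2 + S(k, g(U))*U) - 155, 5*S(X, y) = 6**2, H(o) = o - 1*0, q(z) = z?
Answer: 358319/15 ≈ 23888.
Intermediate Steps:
H(o) = o (H(o) = o + 0 = o)
k = 13 (k = 6 - 1*(-7) = 6 + 7 = 13)
S(X, y) = 36/5 (S(X, y) = (1/5)*6**2 = (1/5)*36 = 36/5)
Z(U) = 155/3 - 12*U/5 - U**2/3 (Z(U) = -((U**2 + 36*U/5) - 155)/3 = -(-155 + U**2 + 36*U/5)/3 = 155/3 - 12*U/5 - U**2/3)
Z((73 + H(q(0))) + 43) - 1*(-28600) = (155/3 - 12*((73 + 0) + 43)/5 - ((73 + 0) + 43)**2/3) - 1*(-28600) = (155/3 - 12*(73 + 43)/5 - (73 + 43)**2/3) + 28600 = (155/3 - 12/5*116 - 1/3*116**2) + 28600 = (155/3 - 1392/5 - 1/3*13456) + 28600 = (155/3 - 1392/5 - 13456/3) + 28600 = -70681/15 + 28600 = 358319/15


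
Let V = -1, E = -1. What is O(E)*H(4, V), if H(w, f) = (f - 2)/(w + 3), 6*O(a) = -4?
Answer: 2/7 ≈ 0.28571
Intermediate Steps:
O(a) = -⅔ (O(a) = (⅙)*(-4) = -⅔)
H(w, f) = (-2 + f)/(3 + w)
O(E)*H(4, V) = -2*(-2 - 1)/(3*(3 + 4)) = -2*(-3)/(3*7) = -2*(-3)/21 = -⅔*(-3/7) = 2/7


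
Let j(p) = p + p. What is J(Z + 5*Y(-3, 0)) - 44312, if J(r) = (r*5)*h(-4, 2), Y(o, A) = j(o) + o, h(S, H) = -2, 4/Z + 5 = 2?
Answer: -131546/3 ≈ -43849.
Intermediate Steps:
Z = -4/3 (Z = 4/(-5 + 2) = 4/(-3) = 4*(-⅓) = -4/3 ≈ -1.3333)
j(p) = 2*p
Y(o, A) = 3*o (Y(o, A) = 2*o + o = 3*o)
J(r) = -10*r (J(r) = (r*5)*(-2) = (5*r)*(-2) = -10*r)
J(Z + 5*Y(-3, 0)) - 44312 = -10*(-4/3 + 5*(3*(-3))) - 44312 = -10*(-4/3 + 5*(-9)) - 44312 = -10*(-4/3 - 45) - 44312 = -10*(-139/3) - 44312 = 1390/3 - 44312 = -131546/3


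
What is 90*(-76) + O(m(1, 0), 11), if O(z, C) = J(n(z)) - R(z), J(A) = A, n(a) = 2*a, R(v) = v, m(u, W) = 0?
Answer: -6840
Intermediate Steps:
O(z, C) = z (O(z, C) = 2*z - z = z)
90*(-76) + O(m(1, 0), 11) = 90*(-76) + 0 = -6840 + 0 = -6840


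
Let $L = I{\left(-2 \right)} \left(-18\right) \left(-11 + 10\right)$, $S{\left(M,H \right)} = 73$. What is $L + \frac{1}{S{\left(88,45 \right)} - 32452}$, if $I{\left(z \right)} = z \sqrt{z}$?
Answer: $- \frac{1}{32379} - 36 i \sqrt{2} \approx -3.0884 \cdot 10^{-5} - 50.912 i$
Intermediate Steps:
$I{\left(z \right)} = z^{\frac{3}{2}}$
$L = - 36 i \sqrt{2}$ ($L = \left(-2\right)^{\frac{3}{2}} \left(-18\right) \left(-11 + 10\right) = - 2 i \sqrt{2} \left(-18\right) \left(-1\right) = 36 i \sqrt{2} \left(-1\right) = - 36 i \sqrt{2} \approx - 50.912 i$)
$L + \frac{1}{S{\left(88,45 \right)} - 32452} = - 36 i \sqrt{2} + \frac{1}{73 - 32452} = - 36 i \sqrt{2} + \frac{1}{-32379} = - 36 i \sqrt{2} - \frac{1}{32379} = - \frac{1}{32379} - 36 i \sqrt{2}$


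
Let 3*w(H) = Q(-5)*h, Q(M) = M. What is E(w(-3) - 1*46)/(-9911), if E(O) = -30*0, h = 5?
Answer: 0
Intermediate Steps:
w(H) = -25/3 (w(H) = (-5*5)/3 = (1/3)*(-25) = -25/3)
E(O) = 0 (E(O) = -6*0 = 0)
E(w(-3) - 1*46)/(-9911) = 0/(-9911) = 0*(-1/9911) = 0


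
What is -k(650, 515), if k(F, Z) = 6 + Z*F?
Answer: -334756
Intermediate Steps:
k(F, Z) = 6 + F*Z
-k(650, 515) = -(6 + 650*515) = -(6 + 334750) = -1*334756 = -334756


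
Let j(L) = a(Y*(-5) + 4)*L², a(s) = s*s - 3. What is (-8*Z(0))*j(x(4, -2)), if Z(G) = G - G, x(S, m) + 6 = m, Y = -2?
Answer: 0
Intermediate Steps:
a(s) = -3 + s² (a(s) = s² - 3 = -3 + s²)
x(S, m) = -6 + m
j(L) = 193*L² (j(L) = (-3 + (-2*(-5) + 4)²)*L² = (-3 + (10 + 4)²)*L² = (-3 + 14²)*L² = (-3 + 196)*L² = 193*L²)
Z(G) = 0
(-8*Z(0))*j(x(4, -2)) = (-8*0)*(193*(-6 - 2)²) = 0*(193*(-8)²) = 0*(193*64) = 0*12352 = 0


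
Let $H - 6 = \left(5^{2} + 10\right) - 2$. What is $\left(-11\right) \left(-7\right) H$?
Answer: $3003$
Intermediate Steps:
$H = 39$ ($H = 6 + \left(\left(5^{2} + 10\right) - 2\right) = 6 + \left(\left(25 + 10\right) - 2\right) = 6 + \left(35 - 2\right) = 6 + 33 = 39$)
$\left(-11\right) \left(-7\right) H = \left(-11\right) \left(-7\right) 39 = 77 \cdot 39 = 3003$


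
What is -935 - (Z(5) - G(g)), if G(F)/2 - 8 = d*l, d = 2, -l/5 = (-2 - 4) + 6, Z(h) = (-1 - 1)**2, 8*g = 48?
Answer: -923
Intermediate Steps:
g = 6 (g = (1/8)*48 = 6)
Z(h) = 4 (Z(h) = (-2)**2 = 4)
l = 0 (l = -5*((-2 - 4) + 6) = -5*(-6 + 6) = -5*0 = 0)
G(F) = 16 (G(F) = 16 + 2*(2*0) = 16 + 2*0 = 16 + 0 = 16)
-935 - (Z(5) - G(g)) = -935 - (4 - 1*16) = -935 - (4 - 16) = -935 - 1*(-12) = -935 + 12 = -923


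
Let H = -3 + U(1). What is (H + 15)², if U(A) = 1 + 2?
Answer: 225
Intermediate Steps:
U(A) = 3
H = 0 (H = -3 + 3 = 0)
(H + 15)² = (0 + 15)² = 15² = 225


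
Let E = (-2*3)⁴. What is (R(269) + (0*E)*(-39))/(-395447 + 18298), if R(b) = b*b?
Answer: -72361/377149 ≈ -0.19186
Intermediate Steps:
E = 1296 (E = (-6)⁴ = 1296)
R(b) = b²
(R(269) + (0*E)*(-39))/(-395447 + 18298) = (269² + (0*1296)*(-39))/(-395447 + 18298) = (72361 + 0*(-39))/(-377149) = (72361 + 0)*(-1/377149) = 72361*(-1/377149) = -72361/377149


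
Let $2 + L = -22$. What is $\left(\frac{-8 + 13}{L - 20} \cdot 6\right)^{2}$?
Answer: $\frac{225}{484} \approx 0.46488$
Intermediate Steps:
$L = -24$ ($L = -2 - 22 = -24$)
$\left(\frac{-8 + 13}{L - 20} \cdot 6\right)^{2} = \left(\frac{-8 + 13}{-24 - 20} \cdot 6\right)^{2} = \left(\frac{5}{-44} \cdot 6\right)^{2} = \left(5 \left(- \frac{1}{44}\right) 6\right)^{2} = \left(\left(- \frac{5}{44}\right) 6\right)^{2} = \left(- \frac{15}{22}\right)^{2} = \frac{225}{484}$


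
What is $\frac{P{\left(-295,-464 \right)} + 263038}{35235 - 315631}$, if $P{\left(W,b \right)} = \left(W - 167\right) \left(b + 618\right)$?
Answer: $- \frac{95945}{140198} \approx -0.68435$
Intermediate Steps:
$P{\left(W,b \right)} = \left(-167 + W\right) \left(618 + b\right)$
$\frac{P{\left(-295,-464 \right)} + 263038}{35235 - 315631} = \frac{\left(-103206 - -77488 + 618 \left(-295\right) - -136880\right) + 263038}{35235 - 315631} = \frac{\left(-103206 + 77488 - 182310 + 136880\right) + 263038}{-280396} = \left(-71148 + 263038\right) \left(- \frac{1}{280396}\right) = 191890 \left(- \frac{1}{280396}\right) = - \frac{95945}{140198}$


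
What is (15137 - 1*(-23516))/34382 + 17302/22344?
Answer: 364634999/192057852 ≈ 1.8986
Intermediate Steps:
(15137 - 1*(-23516))/34382 + 17302/22344 = (15137 + 23516)*(1/34382) + 17302*(1/22344) = 38653*(1/34382) + 8651/11172 = 38653/34382 + 8651/11172 = 364634999/192057852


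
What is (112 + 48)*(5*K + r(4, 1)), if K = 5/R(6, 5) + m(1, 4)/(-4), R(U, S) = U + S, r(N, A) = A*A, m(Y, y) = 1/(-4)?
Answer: 6310/11 ≈ 573.64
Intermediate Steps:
m(Y, y) = -¼
r(N, A) = A²
R(U, S) = S + U
K = 91/176 (K = 5/(5 + 6) - ¼/(-4) = 5/11 - ¼*(-¼) = 5*(1/11) + 1/16 = 5/11 + 1/16 = 91/176 ≈ 0.51705)
(112 + 48)*(5*K + r(4, 1)) = (112 + 48)*(5*(91/176) + 1²) = 160*(455/176 + 1) = 160*(631/176) = 6310/11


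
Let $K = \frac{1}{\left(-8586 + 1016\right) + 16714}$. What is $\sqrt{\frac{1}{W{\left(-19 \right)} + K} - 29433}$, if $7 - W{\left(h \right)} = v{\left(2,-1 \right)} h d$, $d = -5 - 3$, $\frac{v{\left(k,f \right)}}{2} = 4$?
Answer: $\frac{i \sqrt{3597157888723271505}}{11055095} \approx 171.56 i$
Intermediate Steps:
$v{\left(k,f \right)} = 8$ ($v{\left(k,f \right)} = 2 \cdot 4 = 8$)
$d = -8$ ($d = -5 - 3 = -8$)
$W{\left(h \right)} = 7 + 64 h$ ($W{\left(h \right)} = 7 - 8 h \left(-8\right) = 7 - - 64 h = 7 + 64 h$)
$K = \frac{1}{9144}$ ($K = \frac{1}{-7570 + 16714} = \frac{1}{9144} \approx 0.00010936$)
$\sqrt{\frac{1}{W{\left(-19 \right)} + K} - 29433} = \sqrt{\frac{1}{\left(7 + 64 \left(-19\right)\right) + \frac{1}{9144}} - 29433} = \sqrt{\frac{1}{\left(7 - 1216\right) + \frac{1}{9144}} - 29433} = \sqrt{\frac{1}{-1209 + \frac{1}{9144}} - 29433} = \sqrt{\frac{1}{- \frac{11055095}{9144}} - 29433} = \sqrt{- \frac{9144}{11055095} - 29433} = \sqrt{- \frac{325384620279}{11055095}} = \frac{i \sqrt{3597157888723271505}}{11055095}$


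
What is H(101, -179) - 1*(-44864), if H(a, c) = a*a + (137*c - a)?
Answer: 30441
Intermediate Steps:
H(a, c) = a² - a + 137*c (H(a, c) = a² + (-a + 137*c) = a² - a + 137*c)
H(101, -179) - 1*(-44864) = (101² - 1*101 + 137*(-179)) - 1*(-44864) = (10201 - 101 - 24523) + 44864 = -14423 + 44864 = 30441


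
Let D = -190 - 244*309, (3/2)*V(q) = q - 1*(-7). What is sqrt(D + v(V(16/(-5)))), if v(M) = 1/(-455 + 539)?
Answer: I*sqrt(133333683)/42 ≈ 274.93*I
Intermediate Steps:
V(q) = 14/3 + 2*q/3 (V(q) = 2*(q - 1*(-7))/3 = 2*(q + 7)/3 = 2*(7 + q)/3 = 14/3 + 2*q/3)
D = -75586 (D = -190 - 75396 = -75586)
v(M) = 1/84
sqrt(D + v(V(16/(-5)))) = sqrt(-75586 + 1/84) = sqrt(-6349223/84) = I*sqrt(133333683)/42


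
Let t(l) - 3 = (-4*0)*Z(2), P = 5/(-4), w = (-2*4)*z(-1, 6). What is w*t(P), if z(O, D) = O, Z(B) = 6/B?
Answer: 24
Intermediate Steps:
w = 8 (w = -2*4*(-1) = -8*(-1) = 8)
P = -5/4 (P = 5*(-¼) = -5/4 ≈ -1.2500)
t(l) = 3 (t(l) = 3 + (-4*0)*(6/2) = 3 + 0*(6*(½)) = 3 + 0*3 = 3 + 0 = 3)
w*t(P) = 8*3 = 24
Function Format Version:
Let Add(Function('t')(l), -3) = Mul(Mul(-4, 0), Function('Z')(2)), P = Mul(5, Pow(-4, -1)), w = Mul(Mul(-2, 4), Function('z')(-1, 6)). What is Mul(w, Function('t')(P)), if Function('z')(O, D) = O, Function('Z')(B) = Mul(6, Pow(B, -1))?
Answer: 24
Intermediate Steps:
w = 8 (w = Mul(Mul(-2, 4), -1) = Mul(-8, -1) = 8)
P = Rational(-5, 4) (P = Mul(5, Rational(-1, 4)) = Rational(-5, 4) ≈ -1.2500)
Function('t')(l) = 3 (Function('t')(l) = Add(3, Mul(Mul(-4, 0), Mul(6, Pow(2, -1)))) = Add(3, Mul(0, Mul(6, Rational(1, 2)))) = Add(3, Mul(0, 3)) = Add(3, 0) = 3)
Mul(w, Function('t')(P)) = Mul(8, 3) = 24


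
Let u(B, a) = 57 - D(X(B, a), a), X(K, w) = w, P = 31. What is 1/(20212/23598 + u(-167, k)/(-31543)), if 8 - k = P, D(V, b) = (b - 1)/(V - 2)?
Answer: 9304396425/7952808551 ≈ 1.1700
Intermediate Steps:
D(V, b) = (-1 + b)/(-2 + V)
k = -23 (k = 8 - 1*31 = 8 - 31 = -23)
u(B, a) = 57 - (-1 + a)/(-2 + a)
1/(20212/23598 + u(-167, k)/(-31543)) = 1/(20212/23598 + ((-113 + 56*(-23))/(-2 - 23))/(-31543)) = 1/(20212*(1/23598) + ((-113 - 1288)/(-25))*(-1/31543)) = 1/(10106/11799 - 1/25*(-1401)*(-1/31543)) = 1/(10106/11799 + (1401/25)*(-1/31543)) = 1/(10106/11799 - 1401/788575) = 1/(7952808551/9304396425) = 9304396425/7952808551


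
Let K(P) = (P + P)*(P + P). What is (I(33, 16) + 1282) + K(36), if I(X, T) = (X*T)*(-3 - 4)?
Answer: 2770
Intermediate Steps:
K(P) = 4*P² (K(P) = (2*P)*(2*P) = 4*P²)
I(X, T) = -7*T*X (I(X, T) = (T*X)*(-7) = -7*T*X)
(I(33, 16) + 1282) + K(36) = (-7*16*33 + 1282) + 4*36² = (-3696 + 1282) + 4*1296 = -2414 + 5184 = 2770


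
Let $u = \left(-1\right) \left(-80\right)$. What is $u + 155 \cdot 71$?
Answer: $11085$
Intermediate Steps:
$u = 80$
$u + 155 \cdot 71 = 80 + 155 \cdot 71 = 80 + 11005 = 11085$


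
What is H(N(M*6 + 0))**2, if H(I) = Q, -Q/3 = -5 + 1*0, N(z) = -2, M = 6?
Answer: 225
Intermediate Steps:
Q = 15 (Q = -3*(-5 + 1*0) = -3*(-5 + 0) = -3*(-5) = 15)
H(I) = 15
H(N(M*6 + 0))**2 = 15**2 = 225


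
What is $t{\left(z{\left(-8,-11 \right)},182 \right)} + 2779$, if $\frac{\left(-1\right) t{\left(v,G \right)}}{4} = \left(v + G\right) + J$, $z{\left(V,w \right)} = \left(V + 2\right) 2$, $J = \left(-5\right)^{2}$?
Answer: $1999$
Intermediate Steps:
$J = 25$
$z{\left(V,w \right)} = 4 + 2 V$ ($z{\left(V,w \right)} = \left(2 + V\right) 2 = 4 + 2 V$)
$t{\left(v,G \right)} = -100 - 4 G - 4 v$ ($t{\left(v,G \right)} = - 4 \left(\left(v + G\right) + 25\right) = - 4 \left(\left(G + v\right) + 25\right) = - 4 \left(25 + G + v\right) = -100 - 4 G - 4 v$)
$t{\left(z{\left(-8,-11 \right)},182 \right)} + 2779 = \left(-100 - 728 - 4 \left(4 + 2 \left(-8\right)\right)\right) + 2779 = \left(-100 - 728 - 4 \left(4 - 16\right)\right) + 2779 = \left(-100 - 728 - -48\right) + 2779 = \left(-100 - 728 + 48\right) + 2779 = -780 + 2779 = 1999$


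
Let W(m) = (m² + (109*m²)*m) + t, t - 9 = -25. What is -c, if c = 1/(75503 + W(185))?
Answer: -1/690256837 ≈ -1.4487e-9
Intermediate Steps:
t = -16 (t = 9 - 25 = -16)
W(m) = -16 + m² + 109*m³ (W(m) = (m² + (109*m²)*m) - 16 = (m² + 109*m³) - 16 = -16 + m² + 109*m³)
c = 1/690256837 (c = 1/(75503 + (-16 + 185² + 109*185³)) = 1/(75503 + (-16 + 34225 + 109*6331625)) = 1/(75503 + (-16 + 34225 + 690147125)) = 1/(75503 + 690181334) = 1/690256837 ≈ 1.4487e-9)
-c = -1*1/690256837 = -1/690256837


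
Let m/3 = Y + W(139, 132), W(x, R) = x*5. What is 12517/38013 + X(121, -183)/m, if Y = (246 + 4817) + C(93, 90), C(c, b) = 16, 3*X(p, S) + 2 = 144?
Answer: 109309378/329230593 ≈ 0.33201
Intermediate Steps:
X(p, S) = 142/3 (X(p, S) = -2/3 + (1/3)*144 = -2/3 + 48 = 142/3)
W(x, R) = 5*x
Y = 5079 (Y = (246 + 4817) + 16 = 5063 + 16 = 5079)
m = 17322 (m = 3*(5079 + 5*139) = 3*(5079 + 695) = 3*5774 = 17322)
12517/38013 + X(121, -183)/m = 12517/38013 + (142/3)/17322 = 12517*(1/38013) + (142/3)*(1/17322) = 12517/38013 + 71/25983 = 109309378/329230593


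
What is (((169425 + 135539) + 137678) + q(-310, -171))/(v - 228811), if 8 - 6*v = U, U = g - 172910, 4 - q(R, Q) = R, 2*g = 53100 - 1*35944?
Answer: -442956/201421 ≈ -2.1992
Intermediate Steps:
g = 8578 (g = (53100 - 1*35944)/2 = (53100 - 35944)/2 = (½)*17156 = 8578)
q(R, Q) = 4 - R
U = -164332 (U = 8578 - 172910 = -164332)
v = 27390 (v = 4/3 - ⅙*(-164332) = 4/3 + 82166/3 = 27390)
(((169425 + 135539) + 137678) + q(-310, -171))/(v - 228811) = (((169425 + 135539) + 137678) + (4 - 1*(-310)))/(27390 - 228811) = ((304964 + 137678) + (4 + 310))/(-201421) = (442642 + 314)*(-1/201421) = 442956*(-1/201421) = -442956/201421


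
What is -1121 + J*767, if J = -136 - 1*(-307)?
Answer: 130036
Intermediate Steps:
J = 171 (J = -136 + 307 = 171)
-1121 + J*767 = -1121 + 171*767 = -1121 + 131157 = 130036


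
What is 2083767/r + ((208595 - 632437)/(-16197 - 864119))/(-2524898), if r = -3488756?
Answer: -289475455267545163/484655390451516038 ≈ -0.59728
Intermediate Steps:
2083767/r + ((208595 - 632437)/(-16197 - 864119))/(-2524898) = 2083767/(-3488756) + ((208595 - 632437)/(-16197 - 864119))/(-2524898) = 2083767*(-1/3488756) - 423842/(-880316)*(-1/2524898) = -2083767/3488756 - 423842*(-1/880316)*(-1/2524898) = -2083767/3488756 + (211921/440158)*(-1/2524898) = -2083767/3488756 - 211921/1111354053884 = -289475455267545163/484655390451516038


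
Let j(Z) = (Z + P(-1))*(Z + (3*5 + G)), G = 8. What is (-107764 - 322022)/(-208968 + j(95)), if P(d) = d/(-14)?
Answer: 3008502/1384247 ≈ 2.1734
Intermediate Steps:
P(d) = -d/14 (P(d) = d*(-1/14) = -d/14)
j(Z) = (23 + Z)*(1/14 + Z) (j(Z) = (Z - 1/14*(-1))*(Z + (3*5 + 8)) = (Z + 1/14)*(Z + (15 + 8)) = (1/14 + Z)*(Z + 23) = (1/14 + Z)*(23 + Z) = (23 + Z)*(1/14 + Z))
(-107764 - 322022)/(-208968 + j(95)) = (-107764 - 322022)/(-208968 + (23/14 + 95² + (323/14)*95)) = -429786/(-208968 + (23/14 + 9025 + 30685/14)) = -429786/(-208968 + 78529/7) = -429786/(-1384247/7) = -429786*(-7/1384247) = 3008502/1384247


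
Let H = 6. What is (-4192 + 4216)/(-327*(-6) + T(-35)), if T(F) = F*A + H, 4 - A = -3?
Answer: 24/1723 ≈ 0.013929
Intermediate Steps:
A = 7 (A = 4 - 1*(-3) = 4 + 3 = 7)
T(F) = 6 + 7*F (T(F) = F*7 + 6 = 7*F + 6 = 6 + 7*F)
(-4192 + 4216)/(-327*(-6) + T(-35)) = (-4192 + 4216)/(-327*(-6) + (6 + 7*(-35))) = 24/(1962 + (6 - 245)) = 24/(1962 - 239) = 24/1723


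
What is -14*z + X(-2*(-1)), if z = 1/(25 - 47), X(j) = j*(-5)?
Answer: -103/11 ≈ -9.3636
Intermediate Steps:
X(j) = -5*j
z = -1/22 (z = 1/(-22) = -1/22 ≈ -0.045455)
-14*z + X(-2*(-1)) = -14*(-1/22) - (-10)*(-1) = 7/11 - 5*2 = 7/11 - 10 = -103/11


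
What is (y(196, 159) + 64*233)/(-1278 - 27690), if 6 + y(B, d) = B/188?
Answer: -700631/1361496 ≈ -0.51460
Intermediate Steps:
y(B, d) = -6 + B/188
(y(196, 159) + 64*233)/(-1278 - 27690) = ((-6 + (1/188)*196) + 64*233)/(-1278 - 27690) = ((-6 + 49/47) + 14912)/(-28968) = (-233/47 + 14912)*(-1/28968) = (700631/47)*(-1/28968) = -700631/1361496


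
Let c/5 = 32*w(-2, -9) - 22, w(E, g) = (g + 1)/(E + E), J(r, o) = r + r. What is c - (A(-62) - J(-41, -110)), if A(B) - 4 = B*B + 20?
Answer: -3740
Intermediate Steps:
J(r, o) = 2*r
A(B) = 24 + B² (A(B) = 4 + (B*B + 20) = 4 + (B² + 20) = 4 + (20 + B²) = 24 + B²)
w(E, g) = (1 + g)/(2*E) (w(E, g) = (1 + g)/((2*E)) = (1 + g)*(1/(2*E)) = (1 + g)/(2*E))
c = 210 (c = 5*(32*((½)*(1 - 9)/(-2)) - 22) = 5*(32*((½)*(-½)*(-8)) - 22) = 5*(32*2 - 22) = 5*(64 - 22) = 5*42 = 210)
c - (A(-62) - J(-41, -110)) = 210 - ((24 + (-62)²) - 2*(-41)) = 210 - ((24 + 3844) - 1*(-82)) = 210 - (3868 + 82) = 210 - 1*3950 = 210 - 3950 = -3740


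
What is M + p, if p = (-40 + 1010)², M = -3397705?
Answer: -2456805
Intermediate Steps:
p = 940900 (p = 970² = 940900)
M + p = -3397705 + 940900 = -2456805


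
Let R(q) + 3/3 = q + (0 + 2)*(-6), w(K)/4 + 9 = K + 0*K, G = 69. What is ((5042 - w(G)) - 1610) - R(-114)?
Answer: 3319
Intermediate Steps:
w(K) = -36 + 4*K (w(K) = -36 + 4*(K + 0*K) = -36 + 4*(K + 0) = -36 + 4*K)
R(q) = -13 + q (R(q) = -1 + (q + (0 + 2)*(-6)) = -1 + (q + 2*(-6)) = -1 + (q - 12) = -1 + (-12 + q) = -13 + q)
((5042 - w(G)) - 1610) - R(-114) = ((5042 - (-36 + 4*69)) - 1610) - (-13 - 114) = ((5042 - (-36 + 276)) - 1610) - 1*(-127) = ((5042 - 1*240) - 1610) + 127 = ((5042 - 240) - 1610) + 127 = (4802 - 1610) + 127 = 3192 + 127 = 3319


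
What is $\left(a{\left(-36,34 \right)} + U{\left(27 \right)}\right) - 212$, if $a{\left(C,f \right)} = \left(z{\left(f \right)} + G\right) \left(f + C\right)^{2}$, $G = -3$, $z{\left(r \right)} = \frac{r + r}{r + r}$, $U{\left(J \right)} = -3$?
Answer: $-223$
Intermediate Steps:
$z{\left(r \right)} = 1$ ($z{\left(r \right)} = \frac{2 r}{2 r} = 2 r \frac{1}{2 r} = 1$)
$a{\left(C,f \right)} = - 2 \left(C + f\right)^{2}$ ($a{\left(C,f \right)} = \left(1 - 3\right) \left(f + C\right)^{2} = - 2 \left(C + f\right)^{2}$)
$\left(a{\left(-36,34 \right)} + U{\left(27 \right)}\right) - 212 = \left(- 2 \left(-36 + 34\right)^{2} - 3\right) - 212 = \left(- 2 \left(-2\right)^{2} - 3\right) - 212 = \left(\left(-2\right) 4 - 3\right) - 212 = \left(-8 - 3\right) - 212 = -11 - 212 = -223$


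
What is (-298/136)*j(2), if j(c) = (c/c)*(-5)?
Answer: 745/68 ≈ 10.956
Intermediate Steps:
j(c) = -5 (j(c) = 1*(-5) = -5)
(-298/136)*j(2) = -298/136*(-5) = -298*1/136*(-5) = -149/68*(-5) = 745/68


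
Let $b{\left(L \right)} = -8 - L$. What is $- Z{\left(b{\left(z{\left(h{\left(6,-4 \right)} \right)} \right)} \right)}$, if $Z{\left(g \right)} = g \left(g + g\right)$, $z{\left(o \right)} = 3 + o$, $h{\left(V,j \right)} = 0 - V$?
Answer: $-50$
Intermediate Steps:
$h{\left(V,j \right)} = - V$
$Z{\left(g \right)} = 2 g^{2}$ ($Z{\left(g \right)} = g 2 g = 2 g^{2}$)
$- Z{\left(b{\left(z{\left(h{\left(6,-4 \right)} \right)} \right)} \right)} = - 2 \left(-8 - \left(3 - 6\right)\right)^{2} = - 2 \left(-8 - -3\right)^{2} = - 2 \left(-8 + 3\right)^{2} = - 2 \left(-5\right)^{2} = - 2 \cdot 25 = \left(-1\right) 50 = -50$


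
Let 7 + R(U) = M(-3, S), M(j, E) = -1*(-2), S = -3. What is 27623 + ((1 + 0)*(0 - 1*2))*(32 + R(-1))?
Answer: 27569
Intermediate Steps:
M(j, E) = 2
R(U) = -5 (R(U) = -7 + 2 = -5)
27623 + ((1 + 0)*(0 - 1*2))*(32 + R(-1)) = 27623 + ((1 + 0)*(0 - 1*2))*(32 - 5) = 27623 + (1*(0 - 2))*27 = 27623 + (1*(-2))*27 = 27623 - 2*27 = 27623 - 54 = 27569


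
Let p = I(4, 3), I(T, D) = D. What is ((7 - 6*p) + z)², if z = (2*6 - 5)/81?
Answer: 781456/6561 ≈ 119.11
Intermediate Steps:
p = 3
z = 7/81 (z = (12 - 5)*(1/81) = 7*(1/81) = 7/81 ≈ 0.086420)
((7 - 6*p) + z)² = ((7 - 6*3) + 7/81)² = ((7 - 18) + 7/81)² = (-11 + 7/81)² = (-884/81)² = 781456/6561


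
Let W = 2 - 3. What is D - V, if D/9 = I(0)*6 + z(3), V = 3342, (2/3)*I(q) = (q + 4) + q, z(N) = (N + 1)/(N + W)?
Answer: -3000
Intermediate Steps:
W = -1
z(N) = (1 + N)/(-1 + N) (z(N) = (N + 1)/(N - 1) = (1 + N)/(-1 + N))
I(q) = 6 + 3*q (I(q) = 3*((q + 4) + q)/2 = 3*((4 + q) + q)/2 = 3*(4 + 2*q)/2 = 6 + 3*q)
D = 342 (D = 9*((6 + 3*0)*6 + (1 + 3)/(-1 + 3)) = 9*((6 + 0)*6 + 4/2) = 9*(6*6 + (1/2)*4) = 9*(36 + 2) = 9*38 = 342)
D - V = 342 - 1*3342 = 342 - 3342 = -3000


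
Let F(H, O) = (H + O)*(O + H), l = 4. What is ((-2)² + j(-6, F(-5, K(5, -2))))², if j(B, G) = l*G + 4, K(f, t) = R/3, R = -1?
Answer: 1201216/81 ≈ 14830.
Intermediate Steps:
K(f, t) = -⅓ (K(f, t) = -1/3 = -1*⅓ = -⅓)
F(H, O) = (H + O)² (F(H, O) = (H + O)*(H + O) = (H + O)²)
j(B, G) = 4 + 4*G (j(B, G) = 4*G + 4 = 4 + 4*G)
((-2)² + j(-6, F(-5, K(5, -2))))² = ((-2)² + (4 + 4*(-5 - ⅓)²))² = (4 + (4 + 4*(-16/3)²))² = (4 + (4 + 4*(256/9)))² = (4 + (4 + 1024/9))² = (4 + 1060/9)² = (1096/9)² = 1201216/81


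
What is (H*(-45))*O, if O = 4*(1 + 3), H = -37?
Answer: 26640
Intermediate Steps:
O = 16 (O = 4*4 = 16)
(H*(-45))*O = -37*(-45)*16 = 1665*16 = 26640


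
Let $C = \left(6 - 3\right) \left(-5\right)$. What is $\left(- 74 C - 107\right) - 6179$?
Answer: $-5176$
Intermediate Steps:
$C = -15$ ($C = 3 \left(-5\right) = -15$)
$\left(- 74 C - 107\right) - 6179 = \left(\left(-74\right) \left(-15\right) - 107\right) - 6179 = \left(1110 - 107\right) - 6179 = 1003 - 6179 = -5176$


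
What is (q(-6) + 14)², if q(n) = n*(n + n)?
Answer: 7396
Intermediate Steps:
q(n) = 2*n² (q(n) = n*(2*n) = 2*n²)
(q(-6) + 14)² = (2*(-6)² + 14)² = (2*36 + 14)² = (72 + 14)² = 86² = 7396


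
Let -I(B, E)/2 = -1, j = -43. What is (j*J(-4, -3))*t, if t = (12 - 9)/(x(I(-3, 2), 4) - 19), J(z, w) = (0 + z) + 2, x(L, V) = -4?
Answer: -258/23 ≈ -11.217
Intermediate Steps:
I(B, E) = 2 (I(B, E) = -2*(-1) = 2)
J(z, w) = 2 + z (J(z, w) = z + 2 = 2 + z)
t = -3/23 (t = (12 - 9)/(-4 - 19) = 3/(-23) = 3*(-1/23) = -3/23 ≈ -0.13043)
(j*J(-4, -3))*t = -43*(2 - 4)*(-3/23) = -43*(-2)*(-3/23) = 86*(-3/23) = -258/23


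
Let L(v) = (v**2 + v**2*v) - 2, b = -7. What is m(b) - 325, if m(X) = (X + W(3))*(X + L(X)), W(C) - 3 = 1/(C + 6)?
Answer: 2560/3 ≈ 853.33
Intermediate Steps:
W(C) = 3 + 1/(6 + C) (W(C) = 3 + 1/(C + 6) = 3 + 1/(6 + C))
L(v) = -2 + v**2 + v**3 (L(v) = (v**2 + v**3) - 2 = -2 + v**2 + v**3)
m(X) = (28/9 + X)*(-2 + X + X**2 + X**3) (m(X) = (X + (19 + 3*3)/(6 + 3))*(X + (-2 + X**2 + X**3)) = (X + (19 + 9)/9)*(-2 + X + X**2 + X**3) = (X + (1/9)*28)*(-2 + X + X**2 + X**3) = (X + 28/9)*(-2 + X + X**2 + X**3) = (28/9 + X)*(-2 + X + X**2 + X**3))
m(b) - 325 = (-56/9 + (-7)**4 + (10/9)*(-7) + (37/9)*(-7)**2 + (37/9)*(-7)**3) - 325 = (-56/9 + 2401 - 70/9 + (37/9)*49 + (37/9)*(-343)) - 325 = (-56/9 + 2401 - 70/9 + 1813/9 - 12691/9) - 325 = 3535/3 - 325 = 2560/3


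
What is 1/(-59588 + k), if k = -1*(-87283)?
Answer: 1/27695 ≈ 3.6108e-5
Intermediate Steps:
k = 87283
1/(-59588 + k) = 1/(-59588 + 87283) = 1/27695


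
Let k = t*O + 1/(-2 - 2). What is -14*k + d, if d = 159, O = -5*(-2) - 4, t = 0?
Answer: 325/2 ≈ 162.50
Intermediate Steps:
O = 6 (O = 10 - 4 = 6)
k = -1/4 (k = 0*6 + 1/(-2 - 2) = 0 + 1/(-4) = 0 - 1/4 = -1/4 ≈ -0.25000)
-14*k + d = -14*(-1/4) + 159 = 7/2 + 159 = 325/2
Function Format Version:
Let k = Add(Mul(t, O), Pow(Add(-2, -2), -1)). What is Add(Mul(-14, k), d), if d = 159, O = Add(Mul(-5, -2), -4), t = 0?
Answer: Rational(325, 2) ≈ 162.50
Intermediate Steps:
O = 6 (O = Add(10, -4) = 6)
k = Rational(-1, 4) (k = Add(Mul(0, 6), Pow(Add(-2, -2), -1)) = Add(0, Pow(-4, -1)) = Add(0, Rational(-1, 4)) = Rational(-1, 4) ≈ -0.25000)
Add(Mul(-14, k), d) = Add(Mul(-14, Rational(-1, 4)), 159) = Add(Rational(7, 2), 159) = Rational(325, 2)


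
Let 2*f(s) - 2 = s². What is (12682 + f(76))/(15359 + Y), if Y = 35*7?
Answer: 15571/15604 ≈ 0.99788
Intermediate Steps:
f(s) = 1 + s²/2
Y = 245
(12682 + f(76))/(15359 + Y) = (12682 + (1 + (½)*76²))/(15359 + 245) = (12682 + (1 + (½)*5776))/15604 = (12682 + (1 + 2888))*(1/15604) = (12682 + 2889)*(1/15604) = 15571*(1/15604) = 15571/15604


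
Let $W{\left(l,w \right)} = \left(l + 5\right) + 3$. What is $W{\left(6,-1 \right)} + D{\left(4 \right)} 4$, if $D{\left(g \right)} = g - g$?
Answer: $14$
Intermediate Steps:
$D{\left(g \right)} = 0$
$W{\left(l,w \right)} = 8 + l$ ($W{\left(l,w \right)} = \left(5 + l\right) + 3 = 8 + l$)
$W{\left(6,-1 \right)} + D{\left(4 \right)} 4 = \left(8 + 6\right) + 0 \cdot 4 = 14 + 0 = 14$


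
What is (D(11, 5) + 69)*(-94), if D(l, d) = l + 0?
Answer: -7520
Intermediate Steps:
D(l, d) = l
(D(11, 5) + 69)*(-94) = (11 + 69)*(-94) = 80*(-94) = -7520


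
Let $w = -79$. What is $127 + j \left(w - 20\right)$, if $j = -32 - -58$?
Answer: $-2447$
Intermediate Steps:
$j = 26$ ($j = -32 + 58 = 26$)
$127 + j \left(w - 20\right) = 127 + 26 \left(-79 - 20\right) = 127 + 26 \left(-99\right) = 127 - 2574 = -2447$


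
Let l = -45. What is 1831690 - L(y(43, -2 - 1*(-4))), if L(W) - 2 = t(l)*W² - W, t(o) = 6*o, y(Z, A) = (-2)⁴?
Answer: 1900824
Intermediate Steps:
y(Z, A) = 16
L(W) = 2 - W - 270*W² (L(W) = 2 + ((6*(-45))*W² - W) = 2 + (-270*W² - W) = 2 + (-W - 270*W²) = 2 - W - 270*W²)
1831690 - L(y(43, -2 - 1*(-4))) = 1831690 - (2 - 1*16 - 270*16²) = 1831690 - (2 - 16 - 270*256) = 1831690 - (2 - 16 - 69120) = 1831690 - 1*(-69134) = 1831690 + 69134 = 1900824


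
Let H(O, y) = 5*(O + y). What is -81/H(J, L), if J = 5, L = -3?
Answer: -81/10 ≈ -8.1000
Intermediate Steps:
H(O, y) = 5*O + 5*y
-81/H(J, L) = -81/(5*5 + 5*(-3)) = -81/(25 - 15) = -81/10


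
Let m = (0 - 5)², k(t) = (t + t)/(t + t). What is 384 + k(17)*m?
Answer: 409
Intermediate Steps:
k(t) = 1 (k(t) = (2*t)/((2*t)) = (2*t)*(1/(2*t)) = 1)
m = 25 (m = (-5)² = 25)
384 + k(17)*m = 384 + 1*25 = 384 + 25 = 409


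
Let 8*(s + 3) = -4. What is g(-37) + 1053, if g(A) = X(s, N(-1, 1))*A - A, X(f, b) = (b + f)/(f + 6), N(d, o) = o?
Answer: 1127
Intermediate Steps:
s = -7/2 (s = -3 + (⅛)*(-4) = -3 - ½ = -7/2 ≈ -3.5000)
X(f, b) = (b + f)/(6 + f)
g(A) = -2*A (g(A) = ((1 - 7/2)/(6 - 7/2))*A - A = (-5/2/(5/2))*A - A = ((⅖)*(-5/2))*A - A = -A - A = -2*A)
g(-37) + 1053 = -2*(-37) + 1053 = 74 + 1053 = 1127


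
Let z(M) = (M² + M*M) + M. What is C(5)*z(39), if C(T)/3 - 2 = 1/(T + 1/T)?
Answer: 40527/2 ≈ 20264.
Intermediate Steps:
C(T) = 6 + 3/(T + 1/T)
z(M) = M + 2*M² (z(M) = (M² + M²) + M = 2*M² + M = M + 2*M²)
C(5)*z(39) = (3*(2 + 5 + 2*5²)/(1 + 5²))*(39*(1 + 2*39)) = (3*(2 + 5 + 2*25)/(1 + 25))*(39*(1 + 78)) = (3*(2 + 5 + 50)/26)*(39*79) = (3*(1/26)*57)*3081 = (171/26)*3081 = 40527/2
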